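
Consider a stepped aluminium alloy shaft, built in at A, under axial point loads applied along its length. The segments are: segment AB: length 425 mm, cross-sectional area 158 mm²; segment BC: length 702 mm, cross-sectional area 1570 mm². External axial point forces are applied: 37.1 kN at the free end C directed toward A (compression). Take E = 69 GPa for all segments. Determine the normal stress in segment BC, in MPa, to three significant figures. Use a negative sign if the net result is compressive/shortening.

Internal axial forces (sectioning from the free end, tension +): N_BC = -37.1 kN, N_AB = -37.1 kN.
σ_BC = N_BC/A_BC = -37100/1570 = -23.63 MPa.

-23.6 MPa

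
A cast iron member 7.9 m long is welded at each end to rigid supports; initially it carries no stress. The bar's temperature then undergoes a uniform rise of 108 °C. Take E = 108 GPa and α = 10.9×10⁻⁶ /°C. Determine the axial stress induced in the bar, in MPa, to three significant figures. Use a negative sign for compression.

Free thermal expansion αLΔT = 10.9e-6 · 7900 · 108 = 9.3 mm.
The walls impose strain ε = −(9.3)/7900 = -1.1772e-03; σ = Eε = 108000 · -1.1772e-03 = -127.1 MPa.

-127 MPa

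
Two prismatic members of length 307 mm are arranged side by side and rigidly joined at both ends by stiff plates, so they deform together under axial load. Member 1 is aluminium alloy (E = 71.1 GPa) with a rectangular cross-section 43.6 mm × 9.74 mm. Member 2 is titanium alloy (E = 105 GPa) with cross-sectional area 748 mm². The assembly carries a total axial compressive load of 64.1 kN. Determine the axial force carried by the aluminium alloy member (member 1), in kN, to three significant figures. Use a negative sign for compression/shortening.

-17.8 kN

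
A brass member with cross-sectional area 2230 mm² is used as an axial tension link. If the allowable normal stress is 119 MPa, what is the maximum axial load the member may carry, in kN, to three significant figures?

265 kN

P_max = σ_allow · A = 119 · 2230 = 265400 N = 265.4 kN.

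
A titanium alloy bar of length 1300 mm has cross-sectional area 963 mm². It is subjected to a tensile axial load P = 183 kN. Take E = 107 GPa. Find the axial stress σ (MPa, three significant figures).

190 MPa

σ = N/A = 183000/963 = 190 MPa.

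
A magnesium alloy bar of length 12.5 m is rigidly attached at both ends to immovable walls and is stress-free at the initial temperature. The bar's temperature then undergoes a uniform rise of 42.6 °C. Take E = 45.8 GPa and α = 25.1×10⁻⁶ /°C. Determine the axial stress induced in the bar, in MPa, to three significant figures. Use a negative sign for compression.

Free thermal expansion αLΔT = 25.1e-6 · 12500 · 42.6 = 13.37 mm.
The walls impose strain ε = −(13.37)/12500 = -1.0693e-03; σ = Eε = 45800 · -1.0693e-03 = -48.97 MPa.

-49.0 MPa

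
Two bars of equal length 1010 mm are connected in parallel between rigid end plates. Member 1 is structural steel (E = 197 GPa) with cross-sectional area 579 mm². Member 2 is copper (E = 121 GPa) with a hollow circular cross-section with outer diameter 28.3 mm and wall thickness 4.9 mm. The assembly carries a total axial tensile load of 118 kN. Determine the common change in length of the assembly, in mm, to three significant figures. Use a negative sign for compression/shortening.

0.756 mm

A_2 = 360.2 mm².
Equal strain + equilibrium ⇒ each member carries load in proportion to AE: A₁E₁ = 114100000 N, A₂E₂ = 43590000 N, ΣAE = 157600000 N.
δ = PL/ΣAE = 118000·1010/157600000 = 0.756 mm.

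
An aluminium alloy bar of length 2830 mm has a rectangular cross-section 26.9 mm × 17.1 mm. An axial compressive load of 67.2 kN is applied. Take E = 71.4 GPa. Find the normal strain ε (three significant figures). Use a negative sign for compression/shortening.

A = 460 mm².
σ = N/A = -146.1 MPa; ε = σ/E = -146.1/71400 = -2.046e-03.

-0.00205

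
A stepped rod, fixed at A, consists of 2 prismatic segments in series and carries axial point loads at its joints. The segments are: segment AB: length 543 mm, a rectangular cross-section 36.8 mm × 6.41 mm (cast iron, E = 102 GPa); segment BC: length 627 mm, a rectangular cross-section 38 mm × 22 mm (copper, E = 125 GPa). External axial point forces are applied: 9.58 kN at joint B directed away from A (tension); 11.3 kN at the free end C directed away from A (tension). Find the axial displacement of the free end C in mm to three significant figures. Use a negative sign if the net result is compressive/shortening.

0.539 mm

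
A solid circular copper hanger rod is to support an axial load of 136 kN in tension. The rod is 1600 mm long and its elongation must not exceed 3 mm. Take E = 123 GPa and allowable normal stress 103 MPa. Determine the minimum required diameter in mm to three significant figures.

41.0 mm

Required area A ≥ P/σ_allow = 136000/103 = 1320 mm².
For a solid circular section, d ≥ √(4A/π) = 41 mm.
Elongation limit: A ≥ PL/(Eδ_allow) = 136000·1600/(123000·3) = 589.7 mm² ⇒ d ≥ 27.4 mm.
The stress limit governs.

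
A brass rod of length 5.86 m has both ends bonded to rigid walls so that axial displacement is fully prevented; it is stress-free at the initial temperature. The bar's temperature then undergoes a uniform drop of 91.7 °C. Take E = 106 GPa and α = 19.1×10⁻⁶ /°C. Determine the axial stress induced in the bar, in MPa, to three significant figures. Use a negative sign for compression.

186 MPa

Free thermal expansion αLΔT = 19.1e-6 · 5860 · -91.7 = -10.26 mm.
The walls impose strain ε = −(-10.26)/5860 = 1.7515e-03; σ = Eε = 106000 · 1.7515e-03 = 185.7 MPa.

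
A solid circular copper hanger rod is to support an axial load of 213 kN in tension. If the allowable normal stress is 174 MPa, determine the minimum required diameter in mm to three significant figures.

Required area A ≥ P/σ_allow = 213000/174 = 1224 mm².
For a solid circular section, d ≥ √(4A/π) = 39.48 mm.

39.5 mm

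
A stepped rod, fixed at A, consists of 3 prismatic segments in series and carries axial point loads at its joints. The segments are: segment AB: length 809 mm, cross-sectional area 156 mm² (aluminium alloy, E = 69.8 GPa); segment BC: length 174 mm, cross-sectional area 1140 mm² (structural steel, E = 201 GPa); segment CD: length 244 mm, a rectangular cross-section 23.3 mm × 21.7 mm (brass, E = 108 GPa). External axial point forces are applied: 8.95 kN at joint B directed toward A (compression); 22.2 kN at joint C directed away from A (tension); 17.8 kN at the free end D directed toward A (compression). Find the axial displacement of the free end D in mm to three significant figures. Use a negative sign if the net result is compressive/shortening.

-0.414 mm

Internal axial forces (sectioning from the free end, tension +): N_CD = -17.8 kN, N_BC = 4.4 kN, N_AB = -4.55 kN.
A_CD = 505.6 mm².
δ_AB = -4550·809/(156·69800) = -0.338 mm
δ_BC = 4400·174/(1140·201000) = 0.003341 mm
δ_CD = -17800·244/(505.6·108000) = -0.07954 mm
δ = Σδ_i = -0.4142 mm.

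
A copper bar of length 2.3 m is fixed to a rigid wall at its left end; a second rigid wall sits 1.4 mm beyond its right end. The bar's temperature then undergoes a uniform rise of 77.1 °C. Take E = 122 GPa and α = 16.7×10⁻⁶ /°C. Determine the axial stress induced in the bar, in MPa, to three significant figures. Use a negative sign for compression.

-82.8 MPa

Free thermal expansion αLΔT = 16.7e-6 · 2300 · 77.1 = 2.961 mm.
The walls engage after the gap closes; constrained expansion = 2.961 − 1.4 = 1.561 mm.
The walls impose strain ε = −(1.561)/2300 = -6.7887e-04; σ = Eε = 122000 · -6.7887e-04 = -82.82 MPa.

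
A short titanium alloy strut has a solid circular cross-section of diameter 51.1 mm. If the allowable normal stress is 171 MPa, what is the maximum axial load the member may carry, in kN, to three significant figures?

A = 2051 mm².
P_max = σ_allow · A = 171 · 2051 = 350700 N = 350.7 kN.

351 kN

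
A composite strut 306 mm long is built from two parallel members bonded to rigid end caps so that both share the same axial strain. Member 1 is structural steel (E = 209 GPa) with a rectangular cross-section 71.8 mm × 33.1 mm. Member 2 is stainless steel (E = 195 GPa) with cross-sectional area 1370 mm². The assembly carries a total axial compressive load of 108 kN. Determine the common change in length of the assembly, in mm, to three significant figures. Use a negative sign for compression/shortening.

-0.0433 mm

A_1 = 2377 mm².
Equal strain + equilibrium ⇒ each member carries load in proportion to AE: A₁E₁ = 496700000 N, A₂E₂ = 267200000 N, ΣAE = 763900000 N.
δ = PL/ΣAE = -108000·306/763900000 = -0.04326 mm.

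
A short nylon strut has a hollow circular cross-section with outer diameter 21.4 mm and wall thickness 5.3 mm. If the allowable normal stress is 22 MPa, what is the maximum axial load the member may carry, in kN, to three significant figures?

5.90 kN

A = 268.1 mm².
P_max = σ_allow · A = 22 · 268.1 = 5898 N = 5.898 kN.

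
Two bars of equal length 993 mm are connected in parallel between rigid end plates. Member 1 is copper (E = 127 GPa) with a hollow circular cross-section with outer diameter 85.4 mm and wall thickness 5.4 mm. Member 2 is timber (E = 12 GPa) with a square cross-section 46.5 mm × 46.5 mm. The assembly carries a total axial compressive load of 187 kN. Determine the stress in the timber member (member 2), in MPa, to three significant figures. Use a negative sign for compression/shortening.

-11.3 MPa

A_1 = 1357 mm².
A_2 = 2162 mm².
Equal strain + equilibrium ⇒ each member carries load in proportion to AE: A₁E₁ = 172400000 N, A₂E₂ = 25950000 N, ΣAE = 198300000 N.
σ₂ = P·E₂/ΣAE = -187000·12000/198300000 = -11.32 MPa.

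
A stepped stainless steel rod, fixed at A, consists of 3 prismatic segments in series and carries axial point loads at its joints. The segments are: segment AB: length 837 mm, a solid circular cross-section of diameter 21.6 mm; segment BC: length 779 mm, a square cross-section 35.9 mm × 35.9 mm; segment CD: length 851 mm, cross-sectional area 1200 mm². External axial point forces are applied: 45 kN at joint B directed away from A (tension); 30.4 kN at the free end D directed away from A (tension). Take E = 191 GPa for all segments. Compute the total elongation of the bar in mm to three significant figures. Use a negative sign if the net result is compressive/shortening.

1.11 mm

Internal axial forces (sectioning from the free end, tension +): N_CD = 30.4 kN, N_BC = 30.4 kN, N_AB = 75.4 kN.
A_AB = 366.4 mm².
A_BC = 1289 mm².
δ_AB = 75400·837/(366.4·191000) = 0.9017 mm
δ_BC = 30400·779/(1289·191000) = 0.0962 mm
δ_CD = 30400·851/(1200·191000) = 0.1129 mm
δ = Σδ_i = 1.111 mm.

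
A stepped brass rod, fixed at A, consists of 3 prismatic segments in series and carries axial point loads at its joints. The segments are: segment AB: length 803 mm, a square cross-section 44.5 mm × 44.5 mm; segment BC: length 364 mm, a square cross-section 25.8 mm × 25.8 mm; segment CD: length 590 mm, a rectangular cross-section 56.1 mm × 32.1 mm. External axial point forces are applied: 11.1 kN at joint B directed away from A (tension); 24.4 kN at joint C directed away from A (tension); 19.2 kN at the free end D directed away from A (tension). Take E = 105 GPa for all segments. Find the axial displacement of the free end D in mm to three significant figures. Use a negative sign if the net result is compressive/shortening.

0.498 mm

Internal axial forces (sectioning from the free end, tension +): N_CD = 19.2 kN, N_BC = 43.6 kN, N_AB = 54.7 kN.
A_AB = 1980 mm².
A_BC = 665.6 mm².
A_CD = 1801 mm².
δ_AB = 54700·803/(1980·105000) = 0.2112 mm
δ_BC = 43600·364/(665.6·105000) = 0.2271 mm
δ_CD = 19200·590/(1801·105000) = 0.05991 mm
δ = Σδ_i = 0.4982 mm.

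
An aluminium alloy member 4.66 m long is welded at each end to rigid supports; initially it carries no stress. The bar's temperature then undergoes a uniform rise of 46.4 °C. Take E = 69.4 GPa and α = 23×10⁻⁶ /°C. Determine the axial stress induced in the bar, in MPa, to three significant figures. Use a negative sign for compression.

Free thermal expansion αLΔT = 23e-6 · 4660 · 46.4 = 4.973 mm.
The walls impose strain ε = −(4.973)/4660 = -1.0672e-03; σ = Eε = 69400 · -1.0672e-03 = -74.06 MPa.

-74.1 MPa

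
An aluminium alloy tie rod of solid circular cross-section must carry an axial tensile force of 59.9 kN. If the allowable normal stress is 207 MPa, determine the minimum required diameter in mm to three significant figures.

19.2 mm

Required area A ≥ P/σ_allow = 59900/207 = 289.4 mm².
For a solid circular section, d ≥ √(4A/π) = 19.19 mm.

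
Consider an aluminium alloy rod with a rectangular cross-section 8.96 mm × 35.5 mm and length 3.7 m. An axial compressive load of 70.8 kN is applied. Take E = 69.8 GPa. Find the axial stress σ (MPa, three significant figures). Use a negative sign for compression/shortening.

-223 MPa

A = 318.1 mm².
σ = N/A = -70800/318.1 = -222.6 MPa.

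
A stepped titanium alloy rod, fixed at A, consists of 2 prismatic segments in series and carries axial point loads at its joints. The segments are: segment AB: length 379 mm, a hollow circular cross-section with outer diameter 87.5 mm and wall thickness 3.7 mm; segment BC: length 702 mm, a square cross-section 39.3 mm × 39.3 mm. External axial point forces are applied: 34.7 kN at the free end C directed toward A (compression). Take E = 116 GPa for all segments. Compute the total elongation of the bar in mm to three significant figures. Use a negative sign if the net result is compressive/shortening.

-0.252 mm

Internal axial forces (sectioning from the free end, tension +): N_BC = -34.7 kN, N_AB = -34.7 kN.
A_AB = 974.1 mm².
A_BC = 1544 mm².
δ_AB = -34700·379/(974.1·116000) = -0.1164 mm
δ_BC = -34700·702/(1544·116000) = -0.136 mm
δ = Σδ_i = -0.2524 mm.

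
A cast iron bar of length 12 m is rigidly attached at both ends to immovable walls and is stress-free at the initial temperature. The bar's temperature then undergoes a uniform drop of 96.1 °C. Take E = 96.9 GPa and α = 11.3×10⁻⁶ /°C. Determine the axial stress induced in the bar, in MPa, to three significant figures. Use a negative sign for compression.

Free thermal expansion αLΔT = 11.3e-6 · 12000 · -96.1 = -13.03 mm.
The walls impose strain ε = −(-13.03)/12000 = 1.0859e-03; σ = Eε = 96900 · 1.0859e-03 = 105.2 MPa.

105 MPa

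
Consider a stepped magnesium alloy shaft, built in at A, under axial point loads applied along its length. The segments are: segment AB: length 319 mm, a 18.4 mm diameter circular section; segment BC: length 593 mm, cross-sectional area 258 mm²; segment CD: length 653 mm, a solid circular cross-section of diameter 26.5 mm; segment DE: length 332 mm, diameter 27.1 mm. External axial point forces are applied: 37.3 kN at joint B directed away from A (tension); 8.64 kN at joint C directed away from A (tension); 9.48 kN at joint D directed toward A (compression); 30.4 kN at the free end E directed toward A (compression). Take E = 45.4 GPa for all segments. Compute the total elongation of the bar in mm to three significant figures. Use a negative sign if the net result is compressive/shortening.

Internal axial forces (sectioning from the free end, tension +): N_DE = -30.4 kN, N_CD = -39.88 kN, N_BC = -31.24 kN, N_AB = 6.06 kN.
A_AB = 265.9 mm².
A_CD = 551.5 mm².
A_DE = 576.8 mm².
δ_AB = 6060·319/(265.9·45400) = 0.1601 mm
δ_BC = -31240·593/(258·45400) = -1.582 mm
δ_CD = -39880·653/(551.5·45400) = -1.04 mm
δ_DE = -30400·332/(576.8·45400) = -0.3854 mm
δ = Σδ_i = -2.847 mm.

-2.85 mm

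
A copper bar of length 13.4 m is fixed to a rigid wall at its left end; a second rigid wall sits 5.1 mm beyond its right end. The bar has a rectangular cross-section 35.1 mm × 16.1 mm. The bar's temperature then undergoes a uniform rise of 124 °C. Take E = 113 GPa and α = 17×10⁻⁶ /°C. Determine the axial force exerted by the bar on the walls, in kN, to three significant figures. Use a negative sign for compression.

Free thermal expansion αLΔT = 17e-6 · 13400 · 124 = 28.25 mm.
The walls engage after the gap closes; constrained expansion = 28.25 − 5.1 = 23.15 mm.
The walls impose strain ε = −(23.15)/13400 = -1.7274e-03; σ = Eε = 113000 · -1.7274e-03 = -195.2 MPa.
Wall reaction R = σ·A = -195.2·565.1 = -110300 N = -110.3 kN.

-110 kN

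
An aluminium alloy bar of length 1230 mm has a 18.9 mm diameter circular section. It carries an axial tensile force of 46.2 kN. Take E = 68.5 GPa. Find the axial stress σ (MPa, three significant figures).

165 MPa

A = 280.6 mm².
σ = N/A = 46200/280.6 = 164.7 MPa.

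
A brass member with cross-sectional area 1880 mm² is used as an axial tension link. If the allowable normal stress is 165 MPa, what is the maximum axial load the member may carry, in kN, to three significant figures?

P_max = σ_allow · A = 165 · 1880 = 310200 N = 310.2 kN.

310 kN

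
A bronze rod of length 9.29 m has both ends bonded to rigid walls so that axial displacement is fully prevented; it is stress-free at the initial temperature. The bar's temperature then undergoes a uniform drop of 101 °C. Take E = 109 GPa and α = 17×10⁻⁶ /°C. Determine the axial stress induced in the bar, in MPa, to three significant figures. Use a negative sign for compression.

Free thermal expansion αLΔT = 17e-6 · 9290 · -101 = -15.95 mm.
The walls impose strain ε = −(-15.95)/9290 = 1.7170e-03; σ = Eε = 109000 · 1.7170e-03 = 187.2 MPa.

187 MPa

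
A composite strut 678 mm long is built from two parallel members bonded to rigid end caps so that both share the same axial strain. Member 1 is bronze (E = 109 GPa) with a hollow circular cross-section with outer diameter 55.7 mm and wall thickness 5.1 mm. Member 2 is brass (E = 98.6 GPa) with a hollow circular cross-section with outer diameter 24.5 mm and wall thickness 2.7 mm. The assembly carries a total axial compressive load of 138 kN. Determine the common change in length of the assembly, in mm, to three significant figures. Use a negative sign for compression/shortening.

A_1 = 810.7 mm².
A_2 = 184.9 mm².
Equal strain + equilibrium ⇒ each member carries load in proportion to AE: A₁E₁ = 88370000 N, A₂E₂ = 18230000 N, ΣAE = 106600000 N.
δ = PL/ΣAE = -138000·678/106600000 = -0.8777 mm.

-0.878 mm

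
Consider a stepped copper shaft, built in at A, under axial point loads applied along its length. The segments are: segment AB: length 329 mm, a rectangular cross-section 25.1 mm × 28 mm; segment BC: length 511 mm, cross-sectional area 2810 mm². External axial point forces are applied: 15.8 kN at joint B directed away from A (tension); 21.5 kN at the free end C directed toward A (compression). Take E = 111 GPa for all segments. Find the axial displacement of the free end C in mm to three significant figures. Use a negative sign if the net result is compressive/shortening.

-0.0593 mm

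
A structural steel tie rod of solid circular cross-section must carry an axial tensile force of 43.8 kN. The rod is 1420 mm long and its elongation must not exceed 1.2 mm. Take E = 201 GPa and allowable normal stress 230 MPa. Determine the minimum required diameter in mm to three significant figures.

18.1 mm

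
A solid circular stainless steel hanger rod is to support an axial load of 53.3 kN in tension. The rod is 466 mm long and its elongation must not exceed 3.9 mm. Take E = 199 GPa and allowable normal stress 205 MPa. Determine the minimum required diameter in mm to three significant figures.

18.2 mm

Required area A ≥ P/σ_allow = 53300/205 = 260 mm².
For a solid circular section, d ≥ √(4A/π) = 18.19 mm.
Elongation limit: A ≥ PL/(Eδ_allow) = 53300·466/(199000·3.9) = 32 mm² ⇒ d ≥ 6.383 mm.
The stress limit governs.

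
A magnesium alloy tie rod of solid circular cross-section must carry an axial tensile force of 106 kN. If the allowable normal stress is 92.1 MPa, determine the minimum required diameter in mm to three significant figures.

Required area A ≥ P/σ_allow = 106000/92.1 = 1151 mm².
For a solid circular section, d ≥ √(4A/π) = 38.28 mm.

38.3 mm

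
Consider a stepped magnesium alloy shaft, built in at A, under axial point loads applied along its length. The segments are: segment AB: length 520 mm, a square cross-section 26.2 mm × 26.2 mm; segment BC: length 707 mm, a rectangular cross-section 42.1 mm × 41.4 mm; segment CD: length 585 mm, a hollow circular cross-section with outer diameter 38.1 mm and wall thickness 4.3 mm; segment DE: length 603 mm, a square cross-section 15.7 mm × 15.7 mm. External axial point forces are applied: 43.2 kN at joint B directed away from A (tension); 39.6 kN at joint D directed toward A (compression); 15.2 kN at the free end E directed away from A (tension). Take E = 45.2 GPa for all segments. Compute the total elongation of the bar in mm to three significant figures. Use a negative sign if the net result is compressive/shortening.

Internal axial forces (sectioning from the free end, tension +): N_DE = 15.2 kN, N_CD = -24.4 kN, N_BC = -24.4 kN, N_AB = 18.8 kN.
A_AB = 686.4 mm².
A_BC = 1743 mm².
A_CD = 456.6 mm².
A_DE = 246.5 mm².
δ_AB = 18800·520/(686.4·45200) = 0.3151 mm
δ_BC = -24400·707/(1743·45200) = -0.219 mm
δ_CD = -24400·585/(456.6·45200) = -0.6916 mm
δ_DE = 15200·603/(246.5·45200) = 0.8227 mm
δ = Σδ_i = 0.2271 mm.

0.227 mm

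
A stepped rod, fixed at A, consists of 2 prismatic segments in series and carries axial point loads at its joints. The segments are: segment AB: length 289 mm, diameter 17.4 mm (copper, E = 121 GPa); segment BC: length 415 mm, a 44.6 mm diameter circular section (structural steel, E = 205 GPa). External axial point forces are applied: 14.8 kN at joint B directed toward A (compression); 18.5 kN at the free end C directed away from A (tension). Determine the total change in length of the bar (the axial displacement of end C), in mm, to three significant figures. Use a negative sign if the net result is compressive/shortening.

0.0611 mm

Internal axial forces (sectioning from the free end, tension +): N_BC = 18.5 kN, N_AB = 3.7 kN.
A_AB = 237.8 mm².
A_BC = 1562 mm².
δ_AB = 3700·289/(237.8·121000) = 0.03716 mm
δ_BC = 18500·415/(1562·205000) = 0.02397 mm
δ = Σδ_i = 0.06114 mm.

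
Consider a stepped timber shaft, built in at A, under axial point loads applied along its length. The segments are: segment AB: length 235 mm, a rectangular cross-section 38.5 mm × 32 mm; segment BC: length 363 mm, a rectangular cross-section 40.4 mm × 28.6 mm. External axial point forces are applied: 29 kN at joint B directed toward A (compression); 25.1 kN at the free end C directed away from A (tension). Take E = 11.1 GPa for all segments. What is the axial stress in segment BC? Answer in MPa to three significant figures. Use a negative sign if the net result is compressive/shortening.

Internal axial forces (sectioning from the free end, tension +): N_BC = 25.1 kN, N_AB = -3.9 kN.
A_BC = 1155 mm².
σ_BC = N_BC/A_BC = 25100/1155 = 21.72 MPa.

21.7 MPa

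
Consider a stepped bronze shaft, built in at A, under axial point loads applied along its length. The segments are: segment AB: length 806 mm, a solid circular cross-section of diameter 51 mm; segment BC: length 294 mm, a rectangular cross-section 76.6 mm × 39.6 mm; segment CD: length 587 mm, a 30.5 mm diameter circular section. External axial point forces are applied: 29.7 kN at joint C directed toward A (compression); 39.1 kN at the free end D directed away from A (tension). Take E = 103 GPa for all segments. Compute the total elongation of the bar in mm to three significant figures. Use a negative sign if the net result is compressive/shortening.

Internal axial forces (sectioning from the free end, tension +): N_CD = 39.1 kN, N_BC = 9.4 kN, N_AB = 9.4 kN.
A_AB = 2043 mm².
A_BC = 3033 mm².
A_CD = 730.6 mm².
δ_AB = 9400·806/(2043·103000) = 0.03601 mm
δ_BC = 9400·294/(3033·103000) = 0.008845 mm
δ_CD = 39100·587/(730.6·103000) = 0.305 mm
δ = Σδ_i = 0.3498 mm.

0.350 mm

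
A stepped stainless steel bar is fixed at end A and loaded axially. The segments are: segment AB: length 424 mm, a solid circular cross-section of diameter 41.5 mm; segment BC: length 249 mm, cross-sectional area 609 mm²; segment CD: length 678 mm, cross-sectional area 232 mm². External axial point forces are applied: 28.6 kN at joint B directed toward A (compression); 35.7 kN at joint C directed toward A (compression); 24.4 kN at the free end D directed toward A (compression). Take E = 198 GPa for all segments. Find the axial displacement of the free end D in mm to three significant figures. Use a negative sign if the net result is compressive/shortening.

Internal axial forces (sectioning from the free end, tension +): N_CD = -24.4 kN, N_BC = -60.1 kN, N_AB = -88.7 kN.
A_AB = 1353 mm².
δ_AB = -88700·424/(1353·198000) = -0.1404 mm
δ_BC = -60100·249/(609·198000) = -0.1241 mm
δ_CD = -24400·678/(232·198000) = -0.3601 mm
δ = Σδ_i = -0.6247 mm.

-0.625 mm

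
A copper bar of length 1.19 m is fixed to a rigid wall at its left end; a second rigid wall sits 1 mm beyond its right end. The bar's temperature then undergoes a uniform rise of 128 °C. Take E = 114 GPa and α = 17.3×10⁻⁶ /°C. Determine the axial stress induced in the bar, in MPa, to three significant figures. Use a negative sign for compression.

Free thermal expansion αLΔT = 17.3e-6 · 1190 · 128 = 2.635 mm.
The walls engage after the gap closes; constrained expansion = 2.635 − 1 = 1.635 mm.
The walls impose strain ε = −(1.635)/1190 = -1.3741e-03; σ = Eε = 114000 · -1.3741e-03 = -156.6 MPa.

-157 MPa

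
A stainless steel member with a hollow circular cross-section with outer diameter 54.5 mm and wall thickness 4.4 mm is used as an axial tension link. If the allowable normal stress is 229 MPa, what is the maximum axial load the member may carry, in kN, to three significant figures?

159 kN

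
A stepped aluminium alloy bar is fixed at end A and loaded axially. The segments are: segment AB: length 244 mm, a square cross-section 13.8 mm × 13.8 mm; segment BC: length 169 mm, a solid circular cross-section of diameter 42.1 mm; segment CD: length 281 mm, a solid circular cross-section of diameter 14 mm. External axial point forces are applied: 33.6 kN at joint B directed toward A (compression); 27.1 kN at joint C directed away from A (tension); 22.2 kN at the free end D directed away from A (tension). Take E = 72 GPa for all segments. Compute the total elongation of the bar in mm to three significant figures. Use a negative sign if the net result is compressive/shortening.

0.925 mm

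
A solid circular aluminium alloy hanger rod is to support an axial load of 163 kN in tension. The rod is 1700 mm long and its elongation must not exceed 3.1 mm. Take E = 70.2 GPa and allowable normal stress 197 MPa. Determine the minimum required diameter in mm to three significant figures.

40.3 mm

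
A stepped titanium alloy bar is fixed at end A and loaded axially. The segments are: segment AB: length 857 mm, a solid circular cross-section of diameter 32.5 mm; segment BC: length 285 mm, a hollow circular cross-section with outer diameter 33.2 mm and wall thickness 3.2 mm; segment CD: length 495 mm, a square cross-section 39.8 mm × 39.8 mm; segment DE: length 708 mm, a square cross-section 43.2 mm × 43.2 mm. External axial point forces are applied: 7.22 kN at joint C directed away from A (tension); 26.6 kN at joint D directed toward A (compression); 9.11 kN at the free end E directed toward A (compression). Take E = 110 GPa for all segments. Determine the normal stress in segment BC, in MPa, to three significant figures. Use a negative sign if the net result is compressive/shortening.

-94.5 MPa

Internal axial forces (sectioning from the free end, tension +): N_DE = -9.11 kN, N_CD = -35.71 kN, N_BC = -28.49 kN, N_AB = -28.49 kN.
A_BC = 301.6 mm².
σ_BC = N_BC/A_BC = -28490/301.6 = -94.47 MPa.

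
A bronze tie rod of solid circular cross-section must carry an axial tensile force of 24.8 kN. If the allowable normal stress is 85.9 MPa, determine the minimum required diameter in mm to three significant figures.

Required area A ≥ P/σ_allow = 24800/85.9 = 288.7 mm².
For a solid circular section, d ≥ √(4A/π) = 19.17 mm.

19.2 mm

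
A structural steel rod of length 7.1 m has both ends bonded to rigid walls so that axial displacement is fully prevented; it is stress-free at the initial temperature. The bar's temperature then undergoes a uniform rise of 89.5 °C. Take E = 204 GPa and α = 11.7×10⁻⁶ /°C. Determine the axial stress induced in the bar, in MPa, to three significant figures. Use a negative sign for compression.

-214 MPa

Free thermal expansion αLΔT = 11.7e-6 · 7100 · 89.5 = 7.435 mm.
The walls impose strain ε = −(7.435)/7100 = -1.0471e-03; σ = Eε = 204000 · -1.0471e-03 = -213.6 MPa.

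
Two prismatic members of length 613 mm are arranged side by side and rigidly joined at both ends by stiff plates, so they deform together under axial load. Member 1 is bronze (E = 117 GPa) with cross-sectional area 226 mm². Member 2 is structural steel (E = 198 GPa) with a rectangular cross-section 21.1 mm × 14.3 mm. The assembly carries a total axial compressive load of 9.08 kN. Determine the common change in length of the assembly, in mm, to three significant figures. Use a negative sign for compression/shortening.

-0.0646 mm

A_2 = 301.7 mm².
Equal strain + equilibrium ⇒ each member carries load in proportion to AE: A₁E₁ = 26440000 N, A₂E₂ = 59740000 N, ΣAE = 86180000 N.
δ = PL/ΣAE = -9080·613/86180000 = -0.06458 mm.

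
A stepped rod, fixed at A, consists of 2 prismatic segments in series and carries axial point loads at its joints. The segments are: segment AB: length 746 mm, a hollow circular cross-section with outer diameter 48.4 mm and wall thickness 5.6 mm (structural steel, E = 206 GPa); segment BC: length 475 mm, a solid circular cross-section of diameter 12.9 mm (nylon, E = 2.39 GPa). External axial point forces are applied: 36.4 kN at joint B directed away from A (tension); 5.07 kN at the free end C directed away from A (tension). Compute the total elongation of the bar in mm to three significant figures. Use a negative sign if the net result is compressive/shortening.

7.91 mm

Internal axial forces (sectioning from the free end, tension +): N_BC = 5.07 kN, N_AB = 41.47 kN.
A_AB = 753 mm².
A_BC = 130.7 mm².
δ_AB = 41470·746/(753·206000) = 0.1994 mm
δ_BC = 5070·475/(130.7·2390) = 7.71 mm
δ = Σδ_i = 7.909 mm.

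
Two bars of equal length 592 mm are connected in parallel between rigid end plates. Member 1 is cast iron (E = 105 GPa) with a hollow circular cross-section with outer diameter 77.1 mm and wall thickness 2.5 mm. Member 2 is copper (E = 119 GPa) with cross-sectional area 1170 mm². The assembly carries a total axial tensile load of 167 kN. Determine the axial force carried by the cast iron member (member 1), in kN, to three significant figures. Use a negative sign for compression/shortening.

51.2 kN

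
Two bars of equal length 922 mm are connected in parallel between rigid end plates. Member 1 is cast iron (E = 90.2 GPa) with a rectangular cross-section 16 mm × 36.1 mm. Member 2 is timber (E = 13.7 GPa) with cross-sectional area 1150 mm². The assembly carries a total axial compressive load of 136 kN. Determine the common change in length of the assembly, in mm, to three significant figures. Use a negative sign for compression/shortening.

A_1 = 577.6 mm².
Equal strain + equilibrium ⇒ each member carries load in proportion to AE: A₁E₁ = 52100000 N, A₂E₂ = 15760000 N, ΣAE = 67850000 N.
δ = PL/ΣAE = -136000·922/67850000 = -1.848 mm.

-1.85 mm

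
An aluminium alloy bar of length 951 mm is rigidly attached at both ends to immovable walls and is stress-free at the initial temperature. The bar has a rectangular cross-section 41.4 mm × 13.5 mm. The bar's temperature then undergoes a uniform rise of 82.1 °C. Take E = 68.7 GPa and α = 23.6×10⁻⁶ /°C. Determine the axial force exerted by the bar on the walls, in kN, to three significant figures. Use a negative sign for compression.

-74.4 kN

Free thermal expansion αLΔT = 23.6e-6 · 951 · 82.1 = 1.843 mm.
The walls impose strain ε = −(1.843)/951 = -1.9376e-03; σ = Eε = 68700 · -1.9376e-03 = -133.1 MPa.
Wall reaction R = σ·A = -133.1·558.9 = -74400 N = -74.4 kN.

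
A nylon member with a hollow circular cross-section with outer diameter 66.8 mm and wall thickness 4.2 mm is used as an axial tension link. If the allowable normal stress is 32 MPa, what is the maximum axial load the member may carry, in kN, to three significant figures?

26.4 kN

A = 826 mm².
P_max = σ_allow · A = 32 · 826 = 26430 N = 26.43 kN.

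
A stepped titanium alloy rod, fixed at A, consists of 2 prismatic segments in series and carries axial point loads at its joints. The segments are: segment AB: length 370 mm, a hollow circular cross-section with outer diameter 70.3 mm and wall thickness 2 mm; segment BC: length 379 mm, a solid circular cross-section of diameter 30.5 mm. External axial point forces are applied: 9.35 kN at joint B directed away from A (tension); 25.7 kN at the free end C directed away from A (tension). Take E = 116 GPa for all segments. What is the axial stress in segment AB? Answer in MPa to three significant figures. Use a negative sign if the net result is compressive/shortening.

81.7 MPa

Internal axial forces (sectioning from the free end, tension +): N_BC = 25.7 kN, N_AB = 35.05 kN.
A_AB = 429.1 mm².
σ_AB = N_AB/A_AB = 35050/429.1 = 81.67 MPa.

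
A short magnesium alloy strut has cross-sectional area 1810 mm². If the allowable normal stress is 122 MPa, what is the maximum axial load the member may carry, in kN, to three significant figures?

221 kN

P_max = σ_allow · A = 122 · 1810 = 220800 N = 220.8 kN.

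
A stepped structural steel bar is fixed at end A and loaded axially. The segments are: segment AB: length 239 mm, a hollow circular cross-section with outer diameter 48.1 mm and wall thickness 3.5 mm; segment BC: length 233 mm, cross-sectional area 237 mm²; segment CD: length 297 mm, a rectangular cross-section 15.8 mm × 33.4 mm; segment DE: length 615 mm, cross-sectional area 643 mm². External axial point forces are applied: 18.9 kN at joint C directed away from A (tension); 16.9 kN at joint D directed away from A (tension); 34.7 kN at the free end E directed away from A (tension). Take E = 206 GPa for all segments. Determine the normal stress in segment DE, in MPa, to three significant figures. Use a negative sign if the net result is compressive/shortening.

Internal axial forces (sectioning from the free end, tension +): N_DE = 34.7 kN, N_CD = 51.6 kN, N_BC = 70.5 kN, N_AB = 70.5 kN.
σ_DE = N_DE/A_DE = 34700/643 = 53.97 MPa.

54.0 MPa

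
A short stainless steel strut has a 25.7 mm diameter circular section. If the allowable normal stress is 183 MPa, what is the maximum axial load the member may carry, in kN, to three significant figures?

A = 518.7 mm².
P_max = σ_allow · A = 183 · 518.7 = 94930 N = 94.93 kN.

94.9 kN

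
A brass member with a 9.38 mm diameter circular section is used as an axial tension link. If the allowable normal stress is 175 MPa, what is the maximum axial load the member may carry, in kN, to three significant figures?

12.1 kN

A = 69.1 mm².
P_max = σ_allow · A = 175 · 69.1 = 12090 N = 12.09 kN.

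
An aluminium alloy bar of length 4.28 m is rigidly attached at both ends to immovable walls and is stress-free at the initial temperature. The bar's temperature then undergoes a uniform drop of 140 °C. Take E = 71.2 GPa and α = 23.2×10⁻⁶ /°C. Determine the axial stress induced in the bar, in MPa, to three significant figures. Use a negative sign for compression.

231 MPa

Free thermal expansion αLΔT = 23.2e-6 · 4280 · -140 = -13.9 mm.
The walls impose strain ε = −(-13.9)/4280 = 3.2480e-03; σ = Eε = 71200 · 3.2480e-03 = 231.3 MPa.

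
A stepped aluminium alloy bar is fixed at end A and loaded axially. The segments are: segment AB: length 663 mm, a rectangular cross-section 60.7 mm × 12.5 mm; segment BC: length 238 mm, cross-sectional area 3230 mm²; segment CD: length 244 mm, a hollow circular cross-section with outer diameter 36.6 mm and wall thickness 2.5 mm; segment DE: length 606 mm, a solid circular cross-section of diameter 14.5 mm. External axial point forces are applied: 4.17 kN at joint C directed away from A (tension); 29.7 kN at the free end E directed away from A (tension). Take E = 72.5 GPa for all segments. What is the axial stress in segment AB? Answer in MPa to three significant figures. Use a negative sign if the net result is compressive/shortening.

44.6 MPa

Internal axial forces (sectioning from the free end, tension +): N_DE = 29.7 kN, N_CD = 29.7 kN, N_BC = 33.87 kN, N_AB = 33.87 kN.
A_AB = 758.8 mm².
σ_AB = N_AB/A_AB = 33870/758.8 = 44.64 MPa.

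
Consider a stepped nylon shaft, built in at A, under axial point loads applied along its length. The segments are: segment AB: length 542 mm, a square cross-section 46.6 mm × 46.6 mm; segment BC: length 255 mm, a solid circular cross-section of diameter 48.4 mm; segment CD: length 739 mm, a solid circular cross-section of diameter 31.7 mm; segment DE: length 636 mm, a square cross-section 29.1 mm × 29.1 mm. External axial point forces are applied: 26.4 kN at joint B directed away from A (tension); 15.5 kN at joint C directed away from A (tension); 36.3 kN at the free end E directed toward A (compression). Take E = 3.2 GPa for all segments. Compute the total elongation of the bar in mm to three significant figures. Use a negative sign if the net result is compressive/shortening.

Internal axial forces (sectioning from the free end, tension +): N_DE = -36.3 kN, N_CD = -36.3 kN, N_BC = -20.8 kN, N_AB = 5.6 kN.
A_AB = 2172 mm².
A_BC = 1840 mm².
A_CD = 789.2 mm².
A_DE = 846.8 mm².
δ_AB = 5600·542/(2172·3200) = 0.4368 mm
δ_BC = -20800·255/(1840·3200) = -0.9009 mm
δ_CD = -36300·739/(789.2·3200) = -10.62 mm
δ_DE = -36300·636/(846.8·3200) = -8.52 mm
δ = Σδ_i = -19.61 mm.

-19.6 mm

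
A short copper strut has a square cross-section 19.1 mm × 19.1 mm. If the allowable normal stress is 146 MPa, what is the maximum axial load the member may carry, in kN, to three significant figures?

53.3 kN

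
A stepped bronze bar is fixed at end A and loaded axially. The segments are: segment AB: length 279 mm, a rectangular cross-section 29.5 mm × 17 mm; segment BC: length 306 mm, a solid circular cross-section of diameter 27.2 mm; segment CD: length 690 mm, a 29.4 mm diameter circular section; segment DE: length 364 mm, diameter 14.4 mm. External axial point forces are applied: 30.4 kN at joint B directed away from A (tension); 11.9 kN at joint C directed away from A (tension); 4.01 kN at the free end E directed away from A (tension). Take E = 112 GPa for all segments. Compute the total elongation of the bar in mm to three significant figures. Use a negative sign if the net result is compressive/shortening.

0.421 mm

Internal axial forces (sectioning from the free end, tension +): N_DE = 4.01 kN, N_CD = 4.01 kN, N_BC = 15.91 kN, N_AB = 46.31 kN.
A_AB = 501.5 mm².
A_BC = 581.1 mm².
A_CD = 678.9 mm².
A_DE = 162.9 mm².
δ_AB = 46310·279/(501.5·112000) = 0.23 mm
δ_BC = 15910·306/(581.1·112000) = 0.07481 mm
δ_CD = 4010·690/(678.9·112000) = 0.03639 mm
δ_DE = 4010·364/(162.9·112000) = 0.08002 mm
δ = Σδ_i = 0.4213 mm.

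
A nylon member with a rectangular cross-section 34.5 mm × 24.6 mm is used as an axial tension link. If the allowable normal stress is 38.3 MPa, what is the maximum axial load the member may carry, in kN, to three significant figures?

32.5 kN

A = 848.7 mm².
P_max = σ_allow · A = 38.3 · 848.7 = 32510 N = 32.51 kN.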